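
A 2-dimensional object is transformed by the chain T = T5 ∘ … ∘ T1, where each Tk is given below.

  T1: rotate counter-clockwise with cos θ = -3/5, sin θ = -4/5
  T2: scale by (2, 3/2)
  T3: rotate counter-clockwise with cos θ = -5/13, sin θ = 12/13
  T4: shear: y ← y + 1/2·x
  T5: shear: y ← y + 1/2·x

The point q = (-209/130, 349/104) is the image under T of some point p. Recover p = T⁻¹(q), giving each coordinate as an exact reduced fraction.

p = (-4/3, 9/4)

T1 = [-3/5 4/5 0; -4/5 -3/5 0; 0 0 1]
T2·T1 = [-6/5 8/5 0; -6/5 -9/10 0; 0 0 1]
T3·…·T1 = [102/65 14/65 0; -42/65 237/130 0; 0 0 1]
T4·…·T1 = [102/65 14/65 0; 9/65 251/130 0; 0 0 1]
T5·…·T1 = [102/65 14/65 0; 12/13 53/26 0; 0 0 1]
det M = 3; M⁻¹ = [53/78 -14/195 0; -4/13 34/65 0; 0 0 1]
M⁻¹ · (-209/130, 349/104)ᵀ = (-4/3, 9/4)ᵀ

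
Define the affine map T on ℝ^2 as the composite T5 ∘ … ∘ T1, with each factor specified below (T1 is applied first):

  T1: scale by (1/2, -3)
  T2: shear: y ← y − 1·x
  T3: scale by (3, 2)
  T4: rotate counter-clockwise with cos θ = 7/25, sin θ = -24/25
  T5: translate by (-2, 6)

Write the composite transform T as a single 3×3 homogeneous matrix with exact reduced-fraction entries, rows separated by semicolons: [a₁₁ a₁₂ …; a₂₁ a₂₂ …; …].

T1 = [1/2 0 0; 0 -3 0; 0 0 1]
T2·T1 = [1/2 0 0; -1/2 -3 0; 0 0 1]
T3·…·T1 = [3/2 0 0; -1 -6 0; 0 0 1]
T4·…·T1 = [-27/50 -144/25 0; -43/25 -42/25 0; 0 0 1]
T5·…·T1 = [-27/50 -144/25 -2; -43/25 -42/25 6; 0 0 1]

T = [-27/50 -144/25 -2; -43/25 -42/25 6; 0 0 1]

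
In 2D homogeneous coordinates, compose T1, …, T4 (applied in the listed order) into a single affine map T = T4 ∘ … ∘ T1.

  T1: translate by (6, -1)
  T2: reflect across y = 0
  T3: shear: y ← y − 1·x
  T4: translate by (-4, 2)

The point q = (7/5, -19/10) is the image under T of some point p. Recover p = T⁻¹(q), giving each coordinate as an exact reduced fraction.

p = (-3/5, -1/2)

T1 = [1 0 6; 0 1 -1; 0 0 1]
T2·T1 = [1 0 6; 0 -1 1; 0 0 1]
T3·…·T1 = [1 0 6; -1 -1 -5; 0 0 1]
T4·…·T1 = [1 0 2; -1 -1 -3; 0 0 1]
det M = -1; M⁻¹ = [1 0 -2; -1 -1 -1; 0 0 1]
M⁻¹ · (7/5, -19/10)ᵀ = (-3/5, -1/2)ᵀ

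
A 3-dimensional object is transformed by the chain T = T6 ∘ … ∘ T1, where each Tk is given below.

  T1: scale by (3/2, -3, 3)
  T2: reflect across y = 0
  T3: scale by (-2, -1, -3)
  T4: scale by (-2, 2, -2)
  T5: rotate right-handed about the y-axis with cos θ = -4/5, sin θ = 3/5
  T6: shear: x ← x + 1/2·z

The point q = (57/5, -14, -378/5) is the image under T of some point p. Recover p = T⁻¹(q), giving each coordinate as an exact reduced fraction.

T1 = [3/2 0 0 0; 0 -3 0 0; 0 0 3 0; 0 0 0 1]
T2·T1 = [3/2 0 0 0; 0 3 0 0; 0 0 3 0; 0 0 0 1]
T3·…·T1 = [-3 0 0 0; 0 -3 0 0; 0 0 -9 0; 0 0 0 1]
T4·…·T1 = [6 0 0 0; 0 -6 0 0; 0 0 18 0; 0 0 0 1]
T5·…·T1 = [-24/5 0 54/5 0; 0 -6 0 0; -18/5 0 -72/5 0; 0 0 0 1]
T6·…·T1 = [-33/5 0 18/5 0; 0 -6 0 0; -18/5 0 -72/5 0; 0 0 0 1]
det M = -648; M⁻¹ = [-2/15 0 -1/30 0; 0 -1/6 0 0; 1/30 0 -11/180 0; 0 0 0 1]
M⁻¹ · (57/5, -14, -378/5)ᵀ = (1, 7/3, 5)ᵀ

p = (1, 7/3, 5)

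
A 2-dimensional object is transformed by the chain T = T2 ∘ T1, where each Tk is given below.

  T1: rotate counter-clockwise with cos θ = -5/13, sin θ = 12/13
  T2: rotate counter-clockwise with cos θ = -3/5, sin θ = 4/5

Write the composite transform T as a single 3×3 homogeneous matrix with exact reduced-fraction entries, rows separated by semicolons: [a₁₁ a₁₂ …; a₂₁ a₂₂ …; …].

T = [-33/65 56/65 0; -56/65 -33/65 0; 0 0 1]

T1 = [-5/13 -12/13 0; 12/13 -5/13 0; 0 0 1]
T2·T1 = [-33/65 56/65 0; -56/65 -33/65 0; 0 0 1]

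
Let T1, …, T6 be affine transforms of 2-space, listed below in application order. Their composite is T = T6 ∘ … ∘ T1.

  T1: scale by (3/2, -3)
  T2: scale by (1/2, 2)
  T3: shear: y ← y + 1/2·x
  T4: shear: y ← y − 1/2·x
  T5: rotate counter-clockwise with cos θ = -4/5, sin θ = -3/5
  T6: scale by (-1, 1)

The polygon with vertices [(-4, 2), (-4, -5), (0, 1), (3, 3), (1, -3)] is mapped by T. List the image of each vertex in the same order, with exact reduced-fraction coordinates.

T1 scale by (3/2, -3): (-4, 2) → (-6, -6); (-4, -5) → (-6, 15); (0, 1) → (0, -3); (3, 3) → (9/2, -9); (1, -3) → (3/2, 9)
T2 scale by (1/2, 2): (-6, -6) → (-3, -12); (-6, 15) → (-3, 30); (0, -3) → (0, -6); (9/2, -9) → (9/4, -18); (3/2, 9) → (3/4, 18)
T3 shear: y ← y + 1/2·x: (-3, -12) → (-3, -27/2); (-3, 30) → (-3, 57/2); (0, -6) → (0, -6); (9/4, -18) → (9/4, -135/8); (3/4, 18) → (3/4, 147/8)
T4 shear: y ← y − 1/2·x: (-3, -27/2) → (-3, -12); (-3, 57/2) → (-3, 30); (0, -6) → (0, -6); (9/4, -135/8) → (9/4, -18); (3/4, 147/8) → (3/4, 18)
T5 rotate counter-clockwise with cos θ = -4/5, sin θ = -3/5: (-3, -12) → (-24/5, 57/5); (-3, 30) → (102/5, -111/5); (0, -6) → (-18/5, 24/5); (9/4, -18) → (-63/5, 261/20); (3/4, 18) → (51/5, -297/20)
T6 scale by (-1, 1): (-24/5, 57/5) → (24/5, 57/5); (102/5, -111/5) → (-102/5, -111/5); (-18/5, 24/5) → (18/5, 24/5); (-63/5, 261/20) → (63/5, 261/20); (51/5, -297/20) → (-51/5, -297/20)

image vertices: (24/5, 57/5), (-102/5, -111/5), (18/5, 24/5), (63/5, 261/20), (-51/5, -297/20)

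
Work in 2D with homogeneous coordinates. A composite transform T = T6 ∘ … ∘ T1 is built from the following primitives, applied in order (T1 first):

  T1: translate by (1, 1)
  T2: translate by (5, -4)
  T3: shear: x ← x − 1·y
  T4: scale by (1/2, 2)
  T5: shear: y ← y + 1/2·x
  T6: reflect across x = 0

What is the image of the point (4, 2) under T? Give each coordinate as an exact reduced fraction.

T(p) = (-11/2, 3/4)

T1 translate by (1, 1): (4, 2) → (5, 3)
T2 translate by (5, -4): (5, 3) → (10, -1)
T3 shear: x ← x − 1·y: (10, -1) → (11, -1)
T4 scale by (1/2, 2): (11, -1) → (11/2, -2)
T5 shear: y ← y + 1/2·x: (11/2, -2) → (11/2, 3/4)
T6 reflect across x = 0: (11/2, 3/4) → (-11/2, 3/4)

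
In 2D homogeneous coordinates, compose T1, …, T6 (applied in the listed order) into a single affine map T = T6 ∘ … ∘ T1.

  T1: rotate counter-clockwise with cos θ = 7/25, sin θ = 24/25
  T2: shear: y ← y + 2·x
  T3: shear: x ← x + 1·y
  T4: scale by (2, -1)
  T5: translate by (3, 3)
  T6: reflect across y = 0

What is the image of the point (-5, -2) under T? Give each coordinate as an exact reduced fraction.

T(p) = (-23/5, -183/25)

T1 rotate counter-clockwise with cos θ = 7/25, sin θ = 24/25: (-5, -2) → (13/25, -134/25)
T2 shear: y ← y + 2·x: (13/25, -134/25) → (13/25, -108/25)
T3 shear: x ← x + 1·y: (13/25, -108/25) → (-19/5, -108/25)
T4 scale by (2, -1): (-19/5, -108/25) → (-38/5, 108/25)
T5 translate by (3, 3): (-38/5, 108/25) → (-23/5, 183/25)
T6 reflect across y = 0: (-23/5, 183/25) → (-23/5, -183/25)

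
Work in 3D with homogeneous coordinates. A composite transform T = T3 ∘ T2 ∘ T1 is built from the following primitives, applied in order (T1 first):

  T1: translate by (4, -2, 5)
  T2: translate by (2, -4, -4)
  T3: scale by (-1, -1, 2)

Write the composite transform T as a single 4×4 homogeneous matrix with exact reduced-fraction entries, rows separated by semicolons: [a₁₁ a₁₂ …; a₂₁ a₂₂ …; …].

T1 = [1 0 0 4; 0 1 0 -2; 0 0 1 5; 0 0 0 1]
T2·T1 = [1 0 0 6; 0 1 0 -6; 0 0 1 1; 0 0 0 1]
T3·…·T1 = [-1 0 0 -6; 0 -1 0 6; 0 0 2 2; 0 0 0 1]

T = [-1 0 0 -6; 0 -1 0 6; 0 0 2 2; 0 0 0 1]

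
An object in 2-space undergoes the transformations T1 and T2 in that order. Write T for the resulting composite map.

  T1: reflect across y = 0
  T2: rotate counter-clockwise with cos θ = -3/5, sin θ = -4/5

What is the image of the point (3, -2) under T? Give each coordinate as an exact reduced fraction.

T1 reflect across y = 0: (3, -2) → (3, 2)
T2 rotate counter-clockwise with cos θ = -3/5, sin θ = -4/5: (3, 2) → (-1/5, -18/5)

T(p) = (-1/5, -18/5)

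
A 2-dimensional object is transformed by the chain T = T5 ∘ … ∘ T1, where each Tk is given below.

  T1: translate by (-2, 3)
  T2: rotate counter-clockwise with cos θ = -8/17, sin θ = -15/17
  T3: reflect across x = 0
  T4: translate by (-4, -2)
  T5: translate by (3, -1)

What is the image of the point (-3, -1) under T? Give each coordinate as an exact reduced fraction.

T1 translate by (-2, 3): (-3, -1) → (-5, 2)
T2 rotate counter-clockwise with cos θ = -8/17, sin θ = -15/17: (-5, 2) → (70/17, 59/17)
T3 reflect across x = 0: (70/17, 59/17) → (-70/17, 59/17)
T4 translate by (-4, -2): (-70/17, 59/17) → (-138/17, 25/17)
T5 translate by (3, -1): (-138/17, 25/17) → (-87/17, 8/17)

T(p) = (-87/17, 8/17)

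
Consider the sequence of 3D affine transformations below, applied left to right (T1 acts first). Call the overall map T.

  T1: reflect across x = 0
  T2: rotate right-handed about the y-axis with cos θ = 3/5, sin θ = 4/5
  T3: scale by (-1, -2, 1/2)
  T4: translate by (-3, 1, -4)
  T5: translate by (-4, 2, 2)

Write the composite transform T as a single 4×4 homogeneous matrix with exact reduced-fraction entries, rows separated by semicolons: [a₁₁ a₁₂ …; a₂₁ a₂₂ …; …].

T1 = [-1 0 0 0; 0 1 0 0; 0 0 1 0; 0 0 0 1]
T2·T1 = [-3/5 0 4/5 0; 0 1 0 0; 4/5 0 3/5 0; 0 0 0 1]
T3·…·T1 = [3/5 0 -4/5 0; 0 -2 0 0; 2/5 0 3/10 0; 0 0 0 1]
T4·…·T1 = [3/5 0 -4/5 -3; 0 -2 0 1; 2/5 0 3/10 -4; 0 0 0 1]
T5·…·T1 = [3/5 0 -4/5 -7; 0 -2 0 3; 2/5 0 3/10 -2; 0 0 0 1]

T = [3/5 0 -4/5 -7; 0 -2 0 3; 2/5 0 3/10 -2; 0 0 0 1]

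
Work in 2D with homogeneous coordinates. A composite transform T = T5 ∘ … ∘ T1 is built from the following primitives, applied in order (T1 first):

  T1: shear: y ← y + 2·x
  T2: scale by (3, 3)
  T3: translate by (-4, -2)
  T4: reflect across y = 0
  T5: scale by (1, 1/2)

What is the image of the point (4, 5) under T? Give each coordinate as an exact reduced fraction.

T(p) = (8, -37/2)

T1 shear: y ← y + 2·x: (4, 5) → (4, 13)
T2 scale by (3, 3): (4, 13) → (12, 39)
T3 translate by (-4, -2): (12, 39) → (8, 37)
T4 reflect across y = 0: (8, 37) → (8, -37)
T5 scale by (1, 1/2): (8, -37) → (8, -37/2)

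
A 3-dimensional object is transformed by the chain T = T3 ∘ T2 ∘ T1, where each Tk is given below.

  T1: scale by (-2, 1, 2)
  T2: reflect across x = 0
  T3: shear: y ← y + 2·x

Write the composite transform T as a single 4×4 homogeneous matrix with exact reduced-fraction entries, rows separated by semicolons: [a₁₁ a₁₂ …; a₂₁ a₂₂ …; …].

T = [2 0 0 0; 4 1 0 0; 0 0 2 0; 0 0 0 1]

T1 = [-2 0 0 0; 0 1 0 0; 0 0 2 0; 0 0 0 1]
T2·T1 = [2 0 0 0; 0 1 0 0; 0 0 2 0; 0 0 0 1]
T3·…·T1 = [2 0 0 0; 4 1 0 0; 0 0 2 0; 0 0 0 1]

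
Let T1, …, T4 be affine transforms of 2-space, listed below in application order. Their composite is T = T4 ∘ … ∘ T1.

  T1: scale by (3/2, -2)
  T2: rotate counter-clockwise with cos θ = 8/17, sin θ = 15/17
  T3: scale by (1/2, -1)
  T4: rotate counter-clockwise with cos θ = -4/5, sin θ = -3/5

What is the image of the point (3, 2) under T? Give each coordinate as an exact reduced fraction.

T1 scale by (3/2, -2): (3, 2) → (9/2, -4)
T2 rotate counter-clockwise with cos θ = 8/17, sin θ = 15/17: (9/2, -4) → (96/17, 71/34)
T3 scale by (1/2, -1): (96/17, 71/34) → (48/17, -71/34)
T4 rotate counter-clockwise with cos θ = -4/5, sin θ = -3/5: (48/17, -71/34) → (-597/170, -2/85)

T(p) = (-597/170, -2/85)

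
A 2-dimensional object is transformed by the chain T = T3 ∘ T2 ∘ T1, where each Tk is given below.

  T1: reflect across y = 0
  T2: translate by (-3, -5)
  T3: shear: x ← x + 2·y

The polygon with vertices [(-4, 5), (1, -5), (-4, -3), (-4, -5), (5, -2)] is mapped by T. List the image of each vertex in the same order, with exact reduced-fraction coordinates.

T1 reflect across y = 0: (-4, 5) → (-4, -5); (1, -5) → (1, 5); (-4, -3) → (-4, 3); (-4, -5) → (-4, 5); (5, -2) → (5, 2)
T2 translate by (-3, -5): (-4, -5) → (-7, -10); (1, 5) → (-2, 0); (-4, 3) → (-7, -2); (-4, 5) → (-7, 0); (5, 2) → (2, -3)
T3 shear: x ← x + 2·y: (-7, -10) → (-27, -10); (-2, 0) → (-2, 0); (-7, -2) → (-11, -2); (-7, 0) → (-7, 0); (2, -3) → (-4, -3)

image vertices: (-27, -10), (-2, 0), (-11, -2), (-7, 0), (-4, -3)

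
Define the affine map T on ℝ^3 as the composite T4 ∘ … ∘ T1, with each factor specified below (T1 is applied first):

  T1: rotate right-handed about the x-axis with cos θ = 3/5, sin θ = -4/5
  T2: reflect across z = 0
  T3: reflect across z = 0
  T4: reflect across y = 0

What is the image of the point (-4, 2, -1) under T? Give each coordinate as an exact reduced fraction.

T1 rotate right-handed about the x-axis with cos θ = 3/5, sin θ = -4/5: (-4, 2, -1) → (-4, 2/5, -11/5)
T2 reflect across z = 0: (-4, 2/5, -11/5) → (-4, 2/5, 11/5)
T3 reflect across z = 0: (-4, 2/5, 11/5) → (-4, 2/5, -11/5)
T4 reflect across y = 0: (-4, 2/5, -11/5) → (-4, -2/5, -11/5)

T(p) = (-4, -2/5, -11/5)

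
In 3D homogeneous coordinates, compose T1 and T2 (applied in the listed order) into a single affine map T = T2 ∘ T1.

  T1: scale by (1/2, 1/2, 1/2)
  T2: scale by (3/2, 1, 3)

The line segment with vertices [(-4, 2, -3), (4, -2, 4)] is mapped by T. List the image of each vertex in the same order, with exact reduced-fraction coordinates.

image vertices: (-3, 1, -9/2), (3, -1, 6)

T1 scale by (1/2, 1/2, 1/2): (-4, 2, -3) → (-2, 1, -3/2); (4, -2, 4) → (2, -1, 2)
T2 scale by (3/2, 1, 3): (-2, 1, -3/2) → (-3, 1, -9/2); (2, -1, 2) → (3, -1, 6)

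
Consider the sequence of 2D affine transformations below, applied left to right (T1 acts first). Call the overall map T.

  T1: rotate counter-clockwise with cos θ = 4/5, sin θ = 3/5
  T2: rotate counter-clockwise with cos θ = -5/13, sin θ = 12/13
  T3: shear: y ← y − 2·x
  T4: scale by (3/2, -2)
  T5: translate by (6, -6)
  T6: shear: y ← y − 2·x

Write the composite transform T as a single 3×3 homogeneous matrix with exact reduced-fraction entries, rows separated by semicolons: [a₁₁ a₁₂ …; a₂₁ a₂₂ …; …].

T1 = [4/5 -3/5 0; 3/5 4/5 0; 0 0 1]
T2·T1 = [-56/65 -33/65 0; 33/65 -56/65 0; 0 0 1]
T3·…·T1 = [-56/65 -33/65 0; 29/13 2/13 0; 0 0 1]
T4·…·T1 = [-84/65 -99/130 0; -58/13 -4/13 0; 0 0 1]
T5·…·T1 = [-84/65 -99/130 6; -58/13 -4/13 -6; 0 0 1]
T6·…·T1 = [-84/65 -99/130 6; -122/65 79/65 -18; 0 0 1]

T = [-84/65 -99/130 6; -122/65 79/65 -18; 0 0 1]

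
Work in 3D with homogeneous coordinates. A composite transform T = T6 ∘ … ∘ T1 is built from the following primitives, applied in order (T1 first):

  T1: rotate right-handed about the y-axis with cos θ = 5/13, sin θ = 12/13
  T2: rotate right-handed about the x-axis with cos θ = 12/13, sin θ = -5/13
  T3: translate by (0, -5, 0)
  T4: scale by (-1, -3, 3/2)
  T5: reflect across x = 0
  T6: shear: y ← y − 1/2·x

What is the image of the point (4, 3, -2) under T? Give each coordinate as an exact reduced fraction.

T1 rotate right-handed about the y-axis with cos θ = 5/13, sin θ = 12/13: (4, 3, -2) → (-4/13, 3, -58/13)
T2 rotate right-handed about the x-axis with cos θ = 12/13, sin θ = -5/13: (-4/13, 3, -58/13) → (-4/13, 178/169, -891/169)
T3 translate by (0, -5, 0): (-4/13, 178/169, -891/169) → (-4/13, -667/169, -891/169)
T4 scale by (-1, -3, 3/2): (-4/13, -667/169, -891/169) → (4/13, 2001/169, -2673/338)
T5 reflect across x = 0: (4/13, 2001/169, -2673/338) → (-4/13, 2001/169, -2673/338)
T6 shear: y ← y − 1/2·x: (-4/13, 2001/169, -2673/338) → (-4/13, 2027/169, -2673/338)

T(p) = (-4/13, 2027/169, -2673/338)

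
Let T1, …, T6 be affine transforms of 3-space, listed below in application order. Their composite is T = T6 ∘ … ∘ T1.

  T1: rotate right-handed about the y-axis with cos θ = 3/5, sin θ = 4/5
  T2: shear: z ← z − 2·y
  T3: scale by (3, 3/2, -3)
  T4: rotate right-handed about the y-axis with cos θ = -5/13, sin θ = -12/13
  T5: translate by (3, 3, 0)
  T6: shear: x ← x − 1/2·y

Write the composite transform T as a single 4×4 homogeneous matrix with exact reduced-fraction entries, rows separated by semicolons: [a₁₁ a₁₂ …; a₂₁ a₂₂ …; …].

T = [-189/65 -327/52 48/65 3/2; 0 3/2 0 3; 48/65 -30/13 189/65 0; 0 0 0 1]

T1 = [3/5 0 4/5 0; 0 1 0 0; -4/5 0 3/5 0; 0 0 0 1]
T2·T1 = [3/5 0 4/5 0; 0 1 0 0; -4/5 -2 3/5 0; 0 0 0 1]
T3·…·T1 = [9/5 0 12/5 0; 0 3/2 0 0; 12/5 6 -9/5 0; 0 0 0 1]
T4·…·T1 = [-189/65 -72/13 48/65 0; 0 3/2 0 0; 48/65 -30/13 189/65 0; 0 0 0 1]
T5·…·T1 = [-189/65 -72/13 48/65 3; 0 3/2 0 3; 48/65 -30/13 189/65 0; 0 0 0 1]
T6·…·T1 = [-189/65 -327/52 48/65 3/2; 0 3/2 0 3; 48/65 -30/13 189/65 0; 0 0 0 1]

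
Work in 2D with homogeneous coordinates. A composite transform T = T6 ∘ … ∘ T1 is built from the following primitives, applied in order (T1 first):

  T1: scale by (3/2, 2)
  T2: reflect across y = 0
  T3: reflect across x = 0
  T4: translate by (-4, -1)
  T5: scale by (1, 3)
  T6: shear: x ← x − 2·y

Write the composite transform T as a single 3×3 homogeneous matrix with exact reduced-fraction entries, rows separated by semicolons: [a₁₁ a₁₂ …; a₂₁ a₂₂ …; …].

T1 = [3/2 0 0; 0 2 0; 0 0 1]
T2·T1 = [3/2 0 0; 0 -2 0; 0 0 1]
T3·…·T1 = [-3/2 0 0; 0 -2 0; 0 0 1]
T4·…·T1 = [-3/2 0 -4; 0 -2 -1; 0 0 1]
T5·…·T1 = [-3/2 0 -4; 0 -6 -3; 0 0 1]
T6·…·T1 = [-3/2 12 2; 0 -6 -3; 0 0 1]

T = [-3/2 12 2; 0 -6 -3; 0 0 1]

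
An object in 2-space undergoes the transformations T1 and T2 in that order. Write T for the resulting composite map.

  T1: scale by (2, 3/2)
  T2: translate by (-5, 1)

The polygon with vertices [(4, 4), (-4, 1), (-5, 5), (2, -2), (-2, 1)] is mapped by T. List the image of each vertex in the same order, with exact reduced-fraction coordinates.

T1 scale by (2, 3/2): (4, 4) → (8, 6); (-4, 1) → (-8, 3/2); (-5, 5) → (-10, 15/2); (2, -2) → (4, -3); (-2, 1) → (-4, 3/2)
T2 translate by (-5, 1): (8, 6) → (3, 7); (-8, 3/2) → (-13, 5/2); (-10, 15/2) → (-15, 17/2); (4, -3) → (-1, -2); (-4, 3/2) → (-9, 5/2)

image vertices: (3, 7), (-13, 5/2), (-15, 17/2), (-1, -2), (-9, 5/2)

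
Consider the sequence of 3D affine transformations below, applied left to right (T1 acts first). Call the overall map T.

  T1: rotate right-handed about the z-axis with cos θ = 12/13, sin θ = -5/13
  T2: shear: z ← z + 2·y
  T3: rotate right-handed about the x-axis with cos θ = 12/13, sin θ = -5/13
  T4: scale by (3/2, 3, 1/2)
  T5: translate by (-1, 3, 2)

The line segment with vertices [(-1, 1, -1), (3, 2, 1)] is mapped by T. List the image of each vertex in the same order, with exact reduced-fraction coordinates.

image vertices: (-47/26, 1434/169, 843/338), (56/13, 1296/169, 1003/338)

T1 rotate right-handed about the z-axis with cos θ = 12/13, sin θ = -5/13: (-1, 1, -1) → (-7/13, 17/13, -1); (3, 2, 1) → (46/13, 9/13, 1)
T2 shear: z ← z + 2·y: (-7/13, 17/13, -1) → (-7/13, 17/13, 21/13); (46/13, 9/13, 1) → (46/13, 9/13, 31/13)
T3 rotate right-handed about the x-axis with cos θ = 12/13, sin θ = -5/13: (-7/13, 17/13, 21/13) → (-7/13, 309/169, 167/169); (46/13, 9/13, 31/13) → (46/13, 263/169, 327/169)
T4 scale by (3/2, 3, 1/2): (-7/13, 309/169, 167/169) → (-21/26, 927/169, 167/338); (46/13, 263/169, 327/169) → (69/13, 789/169, 327/338)
T5 translate by (-1, 3, 2): (-21/26, 927/169, 167/338) → (-47/26, 1434/169, 843/338); (69/13, 789/169, 327/338) → (56/13, 1296/169, 1003/338)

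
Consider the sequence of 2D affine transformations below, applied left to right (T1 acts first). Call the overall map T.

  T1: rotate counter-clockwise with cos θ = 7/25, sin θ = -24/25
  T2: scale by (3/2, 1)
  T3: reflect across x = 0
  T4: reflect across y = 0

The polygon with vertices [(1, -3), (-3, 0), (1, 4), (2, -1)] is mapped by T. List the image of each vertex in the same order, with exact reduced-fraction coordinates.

image vertices: (39/10, 9/5), (63/50, -72/25), (-309/50, -4/25), (3/5, 11/5)

T1 rotate counter-clockwise with cos θ = 7/25, sin θ = -24/25: (1, -3) → (-13/5, -9/5); (-3, 0) → (-21/25, 72/25); (1, 4) → (103/25, 4/25); (2, -1) → (-2/5, -11/5)
T2 scale by (3/2, 1): (-13/5, -9/5) → (-39/10, -9/5); (-21/25, 72/25) → (-63/50, 72/25); (103/25, 4/25) → (309/50, 4/25); (-2/5, -11/5) → (-3/5, -11/5)
T3 reflect across x = 0: (-39/10, -9/5) → (39/10, -9/5); (-63/50, 72/25) → (63/50, 72/25); (309/50, 4/25) → (-309/50, 4/25); (-3/5, -11/5) → (3/5, -11/5)
T4 reflect across y = 0: (39/10, -9/5) → (39/10, 9/5); (63/50, 72/25) → (63/50, -72/25); (-309/50, 4/25) → (-309/50, -4/25); (3/5, -11/5) → (3/5, 11/5)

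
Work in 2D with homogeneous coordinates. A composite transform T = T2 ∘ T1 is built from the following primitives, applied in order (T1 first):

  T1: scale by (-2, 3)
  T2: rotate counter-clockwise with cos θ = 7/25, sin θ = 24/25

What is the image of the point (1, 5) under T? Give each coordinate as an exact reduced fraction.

T1 scale by (-2, 3): (1, 5) → (-2, 15)
T2 rotate counter-clockwise with cos θ = 7/25, sin θ = 24/25: (-2, 15) → (-374/25, 57/25)

T(p) = (-374/25, 57/25)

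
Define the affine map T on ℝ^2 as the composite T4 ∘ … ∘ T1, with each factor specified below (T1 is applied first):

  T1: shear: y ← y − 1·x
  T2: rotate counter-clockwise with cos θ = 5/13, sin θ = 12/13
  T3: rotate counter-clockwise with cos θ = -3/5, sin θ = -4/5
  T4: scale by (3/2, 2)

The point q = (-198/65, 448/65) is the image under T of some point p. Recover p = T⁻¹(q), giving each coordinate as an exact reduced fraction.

p = (-4, -4)

T1 = [1 0 0; -1 1 0; 0 0 1]
T2·T1 = [17/13 -12/13 0; 7/13 5/13 0; 0 0 1]
T3·…·T1 = [-23/65 56/65 0; -89/65 33/65 0; 0 0 1]
T4·…·T1 = [-69/130 84/65 0; -178/65 66/65 0; 0 0 1]
det M = 3; M⁻¹ = [22/65 -28/65 0; 178/195 -23/130 0; 0 0 1]
M⁻¹ · (-198/65, 448/65)ᵀ = (-4, -4)ᵀ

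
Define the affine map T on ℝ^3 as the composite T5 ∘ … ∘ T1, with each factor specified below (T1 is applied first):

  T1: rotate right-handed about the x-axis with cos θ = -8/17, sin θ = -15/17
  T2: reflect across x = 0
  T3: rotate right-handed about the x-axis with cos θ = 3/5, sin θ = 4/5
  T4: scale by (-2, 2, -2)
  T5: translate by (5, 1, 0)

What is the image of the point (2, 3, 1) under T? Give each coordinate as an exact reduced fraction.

T1 rotate right-handed about the x-axis with cos θ = -8/17, sin θ = -15/17: (2, 3, 1) → (2, -9/17, -53/17)
T2 reflect across x = 0: (2, -9/17, -53/17) → (-2, -9/17, -53/17)
T3 rotate right-handed about the x-axis with cos θ = 3/5, sin θ = 4/5: (-2, -9/17, -53/17) → (-2, 37/17, -39/17)
T4 scale by (-2, 2, -2): (-2, 37/17, -39/17) → (4, 74/17, 78/17)
T5 translate by (5, 1, 0): (4, 74/17, 78/17) → (9, 91/17, 78/17)

T(p) = (9, 91/17, 78/17)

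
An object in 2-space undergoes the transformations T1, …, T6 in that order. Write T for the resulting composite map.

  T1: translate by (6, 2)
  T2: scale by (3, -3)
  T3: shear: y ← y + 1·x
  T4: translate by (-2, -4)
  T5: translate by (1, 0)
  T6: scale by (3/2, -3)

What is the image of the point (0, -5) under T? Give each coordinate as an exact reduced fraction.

T(p) = (51/2, -69)

T1 translate by (6, 2): (0, -5) → (6, -3)
T2 scale by (3, -3): (6, -3) → (18, 9)
T3 shear: y ← y + 1·x: (18, 9) → (18, 27)
T4 translate by (-2, -4): (18, 27) → (16, 23)
T5 translate by (1, 0): (16, 23) → (17, 23)
T6 scale by (3/2, -3): (17, 23) → (51/2, -69)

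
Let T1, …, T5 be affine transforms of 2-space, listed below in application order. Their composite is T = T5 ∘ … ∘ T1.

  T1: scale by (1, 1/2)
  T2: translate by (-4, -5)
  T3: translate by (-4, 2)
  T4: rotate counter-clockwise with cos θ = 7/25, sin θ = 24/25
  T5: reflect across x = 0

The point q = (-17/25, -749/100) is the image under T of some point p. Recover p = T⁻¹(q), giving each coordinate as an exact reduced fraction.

T1 = [1 0 0; 0 1/2 0; 0 0 1]
T2·T1 = [1 0 -4; 0 1/2 -5; 0 0 1]
T3·…·T1 = [1 0 -8; 0 1/2 -3; 0 0 1]
T4·…·T1 = [7/25 -12/25 16/25; 24/25 7/50 -213/25; 0 0 1]
T5·…·T1 = [-7/25 12/25 -16/25; 24/25 7/50 -213/25; 0 0 1]
det M = -1/2; M⁻¹ = [-7/25 24/25 8; 48/25 14/25 6; 0 0 1]
M⁻¹ · (-17/25, -749/100)ᵀ = (1, 1/2)ᵀ

p = (1, 1/2)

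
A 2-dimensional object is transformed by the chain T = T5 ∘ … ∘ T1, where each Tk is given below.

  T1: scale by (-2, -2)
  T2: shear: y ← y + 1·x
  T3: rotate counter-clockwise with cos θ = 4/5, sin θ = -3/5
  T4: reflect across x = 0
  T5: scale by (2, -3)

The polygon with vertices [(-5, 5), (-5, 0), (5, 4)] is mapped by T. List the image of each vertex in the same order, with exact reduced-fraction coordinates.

image vertices: (-16, 18), (-28, -6), (188/5, 126/5)

T1 scale by (-2, -2): (-5, 5) → (10, -10); (-5, 0) → (10, 0); (5, 4) → (-10, -8)
T2 shear: y ← y + 1·x: (10, -10) → (10, 0); (10, 0) → (10, 10); (-10, -8) → (-10, -18)
T3 rotate counter-clockwise with cos θ = 4/5, sin θ = -3/5: (10, 0) → (8, -6); (10, 10) → (14, 2); (-10, -18) → (-94/5, -42/5)
T4 reflect across x = 0: (8, -6) → (-8, -6); (14, 2) → (-14, 2); (-94/5, -42/5) → (94/5, -42/5)
T5 scale by (2, -3): (-8, -6) → (-16, 18); (-14, 2) → (-28, -6); (94/5, -42/5) → (188/5, 126/5)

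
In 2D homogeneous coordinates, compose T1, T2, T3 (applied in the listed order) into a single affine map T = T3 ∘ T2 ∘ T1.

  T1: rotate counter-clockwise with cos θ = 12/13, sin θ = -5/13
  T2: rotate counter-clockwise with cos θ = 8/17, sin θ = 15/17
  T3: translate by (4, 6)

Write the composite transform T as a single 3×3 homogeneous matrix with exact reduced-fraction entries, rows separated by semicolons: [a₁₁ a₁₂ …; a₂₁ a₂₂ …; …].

T1 = [12/13 5/13 0; -5/13 12/13 0; 0 0 1]
T2·T1 = [171/221 -140/221 0; 140/221 171/221 0; 0 0 1]
T3·…·T1 = [171/221 -140/221 4; 140/221 171/221 6; 0 0 1]

T = [171/221 -140/221 4; 140/221 171/221 6; 0 0 1]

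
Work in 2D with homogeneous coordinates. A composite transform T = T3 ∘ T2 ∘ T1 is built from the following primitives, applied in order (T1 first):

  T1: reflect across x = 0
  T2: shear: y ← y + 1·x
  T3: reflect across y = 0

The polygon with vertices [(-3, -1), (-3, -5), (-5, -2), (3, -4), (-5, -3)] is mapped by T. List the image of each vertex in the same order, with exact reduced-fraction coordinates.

image vertices: (3, -2), (3, 2), (5, -3), (-3, 7), (5, -2)

T1 reflect across x = 0: (-3, -1) → (3, -1); (-3, -5) → (3, -5); (-5, -2) → (5, -2); (3, -4) → (-3, -4); (-5, -3) → (5, -3)
T2 shear: y ← y + 1·x: (3, -1) → (3, 2); (3, -5) → (3, -2); (5, -2) → (5, 3); (-3, -4) → (-3, -7); (5, -3) → (5, 2)
T3 reflect across y = 0: (3, 2) → (3, -2); (3, -2) → (3, 2); (5, 3) → (5, -3); (-3, -7) → (-3, 7); (5, 2) → (5, -2)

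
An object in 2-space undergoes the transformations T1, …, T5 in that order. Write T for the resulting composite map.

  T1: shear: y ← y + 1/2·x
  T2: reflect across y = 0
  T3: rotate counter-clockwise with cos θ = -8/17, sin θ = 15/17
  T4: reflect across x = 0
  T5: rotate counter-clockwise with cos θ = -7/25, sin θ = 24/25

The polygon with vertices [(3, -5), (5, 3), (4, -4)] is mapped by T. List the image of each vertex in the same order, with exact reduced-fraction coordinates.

T1 shear: y ← y + 1/2·x: (3, -5) → (3, -7/2); (5, 3) → (5, 11/2); (4, -4) → (4, -2)
T2 reflect across y = 0: (3, -7/2) → (3, 7/2); (5, 11/2) → (5, -11/2); (4, -2) → (4, 2)
T3 rotate counter-clockwise with cos θ = -8/17, sin θ = 15/17: (3, 7/2) → (-9/2, 1); (5, -11/2) → (5/2, 7); (4, 2) → (-62/17, 44/17)
T4 reflect across x = 0: (-9/2, 1) → (9/2, 1); (5/2, 7) → (-5/2, 7); (-62/17, 44/17) → (62/17, 44/17)
T5 rotate counter-clockwise with cos θ = -7/25, sin θ = 24/25: (9/2, 1) → (-111/50, 101/25); (-5/2, 7) → (-301/50, -109/25); (62/17, 44/17) → (-298/85, 236/85)

image vertices: (-111/50, 101/25), (-301/50, -109/25), (-298/85, 236/85)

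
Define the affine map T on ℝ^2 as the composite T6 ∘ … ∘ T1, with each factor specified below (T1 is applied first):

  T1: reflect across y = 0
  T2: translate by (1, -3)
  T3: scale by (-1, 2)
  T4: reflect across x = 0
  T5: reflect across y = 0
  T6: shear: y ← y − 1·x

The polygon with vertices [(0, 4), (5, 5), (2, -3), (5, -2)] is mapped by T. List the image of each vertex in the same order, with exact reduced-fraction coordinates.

image vertices: (1, 13), (6, 10), (3, -3), (6, -4)

T1 reflect across y = 0: (0, 4) → (0, -4); (5, 5) → (5, -5); (2, -3) → (2, 3); (5, -2) → (5, 2)
T2 translate by (1, -3): (0, -4) → (1, -7); (5, -5) → (6, -8); (2, 3) → (3, 0); (5, 2) → (6, -1)
T3 scale by (-1, 2): (1, -7) → (-1, -14); (6, -8) → (-6, -16); (3, 0) → (-3, 0); (6, -1) → (-6, -2)
T4 reflect across x = 0: (-1, -14) → (1, -14); (-6, -16) → (6, -16); (-3, 0) → (3, 0); (-6, -2) → (6, -2)
T5 reflect across y = 0: (1, -14) → (1, 14); (6, -16) → (6, 16); (3, 0) → (3, 0); (6, -2) → (6, 2)
T6 shear: y ← y − 1·x: (1, 14) → (1, 13); (6, 16) → (6, 10); (3, 0) → (3, -3); (6, 2) → (6, -4)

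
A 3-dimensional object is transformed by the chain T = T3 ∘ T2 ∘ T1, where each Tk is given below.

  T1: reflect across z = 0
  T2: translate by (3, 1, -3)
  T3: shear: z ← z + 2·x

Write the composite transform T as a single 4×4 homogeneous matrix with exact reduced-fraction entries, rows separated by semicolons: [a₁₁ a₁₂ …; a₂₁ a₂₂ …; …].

T = [1 0 0 3; 0 1 0 1; 2 0 -1 3; 0 0 0 1]

T1 = [1 0 0 0; 0 1 0 0; 0 0 -1 0; 0 0 0 1]
T2·T1 = [1 0 0 3; 0 1 0 1; 0 0 -1 -3; 0 0 0 1]
T3·…·T1 = [1 0 0 3; 0 1 0 1; 2 0 -1 3; 0 0 0 1]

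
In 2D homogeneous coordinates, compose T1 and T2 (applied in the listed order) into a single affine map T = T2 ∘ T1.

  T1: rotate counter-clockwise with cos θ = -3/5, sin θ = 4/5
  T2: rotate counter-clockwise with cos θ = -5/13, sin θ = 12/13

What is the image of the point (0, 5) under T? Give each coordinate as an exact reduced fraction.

T(p) = (56/13, -33/13)

T1 rotate counter-clockwise with cos θ = -3/5, sin θ = 4/5: (0, 5) → (-4, -3)
T2 rotate counter-clockwise with cos θ = -5/13, sin θ = 12/13: (-4, -3) → (56/13, -33/13)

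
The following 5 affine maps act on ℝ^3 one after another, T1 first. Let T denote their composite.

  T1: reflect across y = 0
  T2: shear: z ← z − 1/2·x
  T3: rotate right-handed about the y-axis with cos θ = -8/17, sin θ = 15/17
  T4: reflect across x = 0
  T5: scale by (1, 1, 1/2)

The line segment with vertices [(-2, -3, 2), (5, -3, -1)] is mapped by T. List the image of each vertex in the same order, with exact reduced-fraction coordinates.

T1 reflect across y = 0: (-2, -3, 2) → (-2, 3, 2); (5, -3, -1) → (5, 3, -1)
T2 shear: z ← z − 1/2·x: (-2, 3, 2) → (-2, 3, 3); (5, 3, -1) → (5, 3, -7/2)
T3 rotate right-handed about the y-axis with cos θ = -8/17, sin θ = 15/17: (-2, 3, 3) → (61/17, 3, 6/17); (5, 3, -7/2) → (-185/34, 3, -47/17)
T4 reflect across x = 0: (61/17, 3, 6/17) → (-61/17, 3, 6/17); (-185/34, 3, -47/17) → (185/34, 3, -47/17)
T5 scale by (1, 1, 1/2): (-61/17, 3, 6/17) → (-61/17, 3, 3/17); (185/34, 3, -47/17) → (185/34, 3, -47/34)

image vertices: (-61/17, 3, 3/17), (185/34, 3, -47/34)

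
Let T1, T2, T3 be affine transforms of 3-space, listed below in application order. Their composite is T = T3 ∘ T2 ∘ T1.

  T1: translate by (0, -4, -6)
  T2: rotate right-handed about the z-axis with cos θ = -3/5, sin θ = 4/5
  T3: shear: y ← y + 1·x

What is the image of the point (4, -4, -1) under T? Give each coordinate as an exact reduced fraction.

T1 translate by (0, -4, -6): (4, -4, -1) → (4, -8, -7)
T2 rotate right-handed about the z-axis with cos θ = -3/5, sin θ = 4/5: (4, -8, -7) → (4, 8, -7)
T3 shear: y ← y + 1·x: (4, 8, -7) → (4, 12, -7)

T(p) = (4, 12, -7)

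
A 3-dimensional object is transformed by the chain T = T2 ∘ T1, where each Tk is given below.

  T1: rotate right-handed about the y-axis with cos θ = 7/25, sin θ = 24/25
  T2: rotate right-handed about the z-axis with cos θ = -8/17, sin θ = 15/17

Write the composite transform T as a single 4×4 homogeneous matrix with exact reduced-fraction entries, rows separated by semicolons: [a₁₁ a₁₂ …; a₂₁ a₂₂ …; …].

T1 = [7/25 0 24/25 0; 0 1 0 0; -24/25 0 7/25 0; 0 0 0 1]
T2·T1 = [-56/425 -15/17 -192/425 0; 21/85 -8/17 72/85 0; -24/25 0 7/25 0; 0 0 0 1]

T = [-56/425 -15/17 -192/425 0; 21/85 -8/17 72/85 0; -24/25 0 7/25 0; 0 0 0 1]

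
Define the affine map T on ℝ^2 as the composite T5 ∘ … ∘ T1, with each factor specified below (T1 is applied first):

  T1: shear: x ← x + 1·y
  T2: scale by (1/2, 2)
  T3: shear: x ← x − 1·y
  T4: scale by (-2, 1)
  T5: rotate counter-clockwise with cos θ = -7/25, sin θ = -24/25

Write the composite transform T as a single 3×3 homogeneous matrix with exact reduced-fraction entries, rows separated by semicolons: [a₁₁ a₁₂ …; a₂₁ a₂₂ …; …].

T1 = [1 1 0; 0 1 0; 0 0 1]
T2·T1 = [1/2 1/2 0; 0 2 0; 0 0 1]
T3·…·T1 = [1/2 -3/2 0; 0 2 0; 0 0 1]
T4·…·T1 = [-1 3 0; 0 2 0; 0 0 1]
T5·…·T1 = [7/25 27/25 0; 24/25 -86/25 0; 0 0 1]

T = [7/25 27/25 0; 24/25 -86/25 0; 0 0 1]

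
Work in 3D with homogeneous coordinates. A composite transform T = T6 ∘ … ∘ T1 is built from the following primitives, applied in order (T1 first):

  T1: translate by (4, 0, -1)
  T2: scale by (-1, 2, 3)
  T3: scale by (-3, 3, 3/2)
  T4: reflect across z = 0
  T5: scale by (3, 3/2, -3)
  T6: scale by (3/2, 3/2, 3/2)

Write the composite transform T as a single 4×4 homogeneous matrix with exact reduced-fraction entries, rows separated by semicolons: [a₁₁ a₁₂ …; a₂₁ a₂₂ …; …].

T1 = [1 0 0 4; 0 1 0 0; 0 0 1 -1; 0 0 0 1]
T2·T1 = [-1 0 0 -4; 0 2 0 0; 0 0 3 -3; 0 0 0 1]
T3·…·T1 = [3 0 0 12; 0 6 0 0; 0 0 9/2 -9/2; 0 0 0 1]
T4·…·T1 = [3 0 0 12; 0 6 0 0; 0 0 -9/2 9/2; 0 0 0 1]
T5·…·T1 = [9 0 0 36; 0 9 0 0; 0 0 27/2 -27/2; 0 0 0 1]
T6·…·T1 = [27/2 0 0 54; 0 27/2 0 0; 0 0 81/4 -81/4; 0 0 0 1]

T = [27/2 0 0 54; 0 27/2 0 0; 0 0 81/4 -81/4; 0 0 0 1]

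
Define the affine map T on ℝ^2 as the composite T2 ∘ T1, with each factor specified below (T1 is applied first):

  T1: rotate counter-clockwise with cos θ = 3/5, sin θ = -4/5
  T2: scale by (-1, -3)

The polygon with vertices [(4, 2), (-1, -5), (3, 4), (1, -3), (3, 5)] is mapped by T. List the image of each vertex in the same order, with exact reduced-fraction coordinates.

image vertices: (-4, 6), (23/5, 33/5), (-5, 0), (9/5, 39/5), (-29/5, -9/5)

T1 rotate counter-clockwise with cos θ = 3/5, sin θ = -4/5: (4, 2) → (4, -2); (-1, -5) → (-23/5, -11/5); (3, 4) → (5, 0); (1, -3) → (-9/5, -13/5); (3, 5) → (29/5, 3/5)
T2 scale by (-1, -3): (4, -2) → (-4, 6); (-23/5, -11/5) → (23/5, 33/5); (5, 0) → (-5, 0); (-9/5, -13/5) → (9/5, 39/5); (29/5, 3/5) → (-29/5, -9/5)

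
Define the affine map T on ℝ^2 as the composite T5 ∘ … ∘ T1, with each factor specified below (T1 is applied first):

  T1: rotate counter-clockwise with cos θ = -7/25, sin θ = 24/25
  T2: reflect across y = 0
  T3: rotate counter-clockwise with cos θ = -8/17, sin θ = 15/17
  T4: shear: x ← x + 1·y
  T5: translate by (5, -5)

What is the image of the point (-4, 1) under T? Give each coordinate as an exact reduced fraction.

T(p) = (-216/425, -2889/425)

T1 rotate counter-clockwise with cos θ = -7/25, sin θ = 24/25: (-4, 1) → (4/25, -103/25)
T2 reflect across y = 0: (4/25, -103/25) → (4/25, 103/25)
T3 rotate counter-clockwise with cos θ = -8/17, sin θ = 15/17: (4/25, 103/25) → (-1577/425, -764/425)
T4 shear: x ← x + 1·y: (-1577/425, -764/425) → (-2341/425, -764/425)
T5 translate by (5, -5): (-2341/425, -764/425) → (-216/425, -2889/425)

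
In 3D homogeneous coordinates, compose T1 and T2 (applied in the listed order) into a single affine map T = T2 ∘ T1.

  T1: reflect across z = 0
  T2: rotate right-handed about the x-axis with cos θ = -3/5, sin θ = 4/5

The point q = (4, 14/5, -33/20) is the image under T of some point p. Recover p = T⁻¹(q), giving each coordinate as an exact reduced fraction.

T1 = [1 0 0 0; 0 1 0 0; 0 0 -1 0; 0 0 0 1]
T2·T1 = [1 0 0 0; 0 -3/5 4/5 0; 0 4/5 3/5 0; 0 0 0 1]
det M = -1; M⁻¹ = [1 0 0 0; 0 -3/5 4/5 0; 0 4/5 3/5 0; 0 0 0 1]
M⁻¹ · (4, 14/5, -33/20)ᵀ = (4, -3, 5/4)ᵀ

p = (4, -3, 5/4)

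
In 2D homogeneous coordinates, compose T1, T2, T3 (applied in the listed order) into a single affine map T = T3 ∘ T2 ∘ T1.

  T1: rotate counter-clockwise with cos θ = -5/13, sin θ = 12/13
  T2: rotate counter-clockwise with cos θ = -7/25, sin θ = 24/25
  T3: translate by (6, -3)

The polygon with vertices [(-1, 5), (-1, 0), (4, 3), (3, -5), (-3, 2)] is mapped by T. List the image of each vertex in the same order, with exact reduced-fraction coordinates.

T1 rotate counter-clockwise with cos θ = -5/13, sin θ = 12/13: (-1, 5) → (-55/13, -37/13); (-1, 0) → (5/13, -12/13); (4, 3) → (-56/13, 33/13); (3, -5) → (45/13, 61/13); (-3, 2) → (-9/13, -46/13)
T2 rotate counter-clockwise with cos θ = -7/25, sin θ = 24/25: (-55/13, -37/13) → (1273/325, -1061/325); (5/13, -12/13) → (253/325, 204/325); (-56/13, 33/13) → (-16/13, -63/13); (45/13, 61/13) → (-1779/325, 653/325); (-9/13, -46/13) → (1167/325, 106/325)
T3 translate by (6, -3): (1273/325, -1061/325) → (3223/325, -2036/325); (253/325, 204/325) → (2203/325, -771/325); (-16/13, -63/13) → (62/13, -102/13); (-1779/325, 653/325) → (171/325, -322/325); (1167/325, 106/325) → (3117/325, -869/325)

image vertices: (3223/325, -2036/325), (2203/325, -771/325), (62/13, -102/13), (171/325, -322/325), (3117/325, -869/325)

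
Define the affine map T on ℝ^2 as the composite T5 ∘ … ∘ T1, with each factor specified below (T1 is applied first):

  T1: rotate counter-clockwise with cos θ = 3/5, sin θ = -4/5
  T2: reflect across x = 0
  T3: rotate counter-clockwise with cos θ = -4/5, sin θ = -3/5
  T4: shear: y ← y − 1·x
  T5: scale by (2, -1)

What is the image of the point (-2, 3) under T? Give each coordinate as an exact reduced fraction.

T(p) = (6, 5)

T1 rotate counter-clockwise with cos θ = 3/5, sin θ = -4/5: (-2, 3) → (6/5, 17/5)
T2 reflect across x = 0: (6/5, 17/5) → (-6/5, 17/5)
T3 rotate counter-clockwise with cos θ = -4/5, sin θ = -3/5: (-6/5, 17/5) → (3, -2)
T4 shear: y ← y − 1·x: (3, -2) → (3, -5)
T5 scale by (2, -1): (3, -5) → (6, 5)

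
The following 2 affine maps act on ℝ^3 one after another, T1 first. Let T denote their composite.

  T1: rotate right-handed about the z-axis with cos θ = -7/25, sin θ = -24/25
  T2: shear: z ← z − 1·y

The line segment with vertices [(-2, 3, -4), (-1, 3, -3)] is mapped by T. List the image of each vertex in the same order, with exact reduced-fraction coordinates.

image vertices: (86/25, 27/25, -127/25), (79/25, 3/25, -78/25)

T1 rotate right-handed about the z-axis with cos θ = -7/25, sin θ = -24/25: (-2, 3, -4) → (86/25, 27/25, -4); (-1, 3, -3) → (79/25, 3/25, -3)
T2 shear: z ← z − 1·y: (86/25, 27/25, -4) → (86/25, 27/25, -127/25); (79/25, 3/25, -3) → (79/25, 3/25, -78/25)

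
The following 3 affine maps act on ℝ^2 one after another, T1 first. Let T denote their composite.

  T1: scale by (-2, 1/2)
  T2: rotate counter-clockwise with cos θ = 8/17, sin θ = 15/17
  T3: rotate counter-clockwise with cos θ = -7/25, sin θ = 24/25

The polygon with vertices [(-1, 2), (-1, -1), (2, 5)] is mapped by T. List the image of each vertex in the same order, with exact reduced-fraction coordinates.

T1 scale by (-2, 1/2): (-1, 2) → (2, 1); (-1, -1) → (2, -1/2); (2, 5) → (-4, 5/2)
T2 rotate counter-clockwise with cos θ = 8/17, sin θ = 15/17: (2, 1) → (1/17, 38/17); (2, -1/2) → (47/34, 26/17); (-4, 5/2) → (-139/34, -40/17)
T3 rotate counter-clockwise with cos θ = -7/25, sin θ = 24/25: (1/17, 38/17) → (-919/425, -242/425); (47/34, 26/17) → (-1577/850, 382/425); (-139/34, -40/17) → (2893/850, -1388/425)

image vertices: (-919/425, -242/425), (-1577/850, 382/425), (2893/850, -1388/425)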